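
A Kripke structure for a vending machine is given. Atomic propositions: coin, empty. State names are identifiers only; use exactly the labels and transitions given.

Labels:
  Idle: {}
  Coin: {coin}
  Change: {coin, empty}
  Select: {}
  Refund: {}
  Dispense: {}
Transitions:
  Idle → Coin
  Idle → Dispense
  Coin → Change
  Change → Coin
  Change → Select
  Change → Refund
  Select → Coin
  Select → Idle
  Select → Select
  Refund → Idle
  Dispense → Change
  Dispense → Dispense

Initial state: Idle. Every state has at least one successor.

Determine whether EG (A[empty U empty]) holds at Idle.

Violated

States satisfying A[empty U empty]: {Change}.
States satisfying EG (A[empty U empty]): ∅.
No suitable path/successor from Idle witnesses the formula.
Idle ∉ Sat(EG (A[empty U empty])).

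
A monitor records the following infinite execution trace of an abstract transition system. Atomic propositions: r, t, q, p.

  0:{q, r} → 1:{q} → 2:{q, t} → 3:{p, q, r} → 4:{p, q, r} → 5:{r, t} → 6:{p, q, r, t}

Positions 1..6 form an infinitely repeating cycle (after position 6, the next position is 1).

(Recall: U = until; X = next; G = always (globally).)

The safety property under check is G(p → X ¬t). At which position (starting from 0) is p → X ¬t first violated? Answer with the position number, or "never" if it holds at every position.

Check p → X ¬t at each position in order: 0 ✓, 1 ✓, 2 ✓, 3 ✓.
At position 4 the labels are {p, q, r} and the next position 5 has {r, t}, so p → X ¬t is false there. This is the first violation.

4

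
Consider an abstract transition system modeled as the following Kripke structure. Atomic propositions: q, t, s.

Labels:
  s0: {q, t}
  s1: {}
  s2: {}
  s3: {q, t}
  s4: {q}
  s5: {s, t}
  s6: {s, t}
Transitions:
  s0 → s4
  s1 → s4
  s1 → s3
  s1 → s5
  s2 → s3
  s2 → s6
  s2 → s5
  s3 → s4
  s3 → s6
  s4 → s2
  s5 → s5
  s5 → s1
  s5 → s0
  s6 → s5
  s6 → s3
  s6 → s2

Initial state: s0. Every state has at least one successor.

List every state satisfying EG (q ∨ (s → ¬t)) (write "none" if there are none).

{s0, s1, s2, s3, s4}

States satisfying q ∨ (s → ¬t): {s0, s1, s2, s3, s4}.
States satisfying EG (q ∨ (s → ¬t)): {s0, s1, s2, s3, s4}.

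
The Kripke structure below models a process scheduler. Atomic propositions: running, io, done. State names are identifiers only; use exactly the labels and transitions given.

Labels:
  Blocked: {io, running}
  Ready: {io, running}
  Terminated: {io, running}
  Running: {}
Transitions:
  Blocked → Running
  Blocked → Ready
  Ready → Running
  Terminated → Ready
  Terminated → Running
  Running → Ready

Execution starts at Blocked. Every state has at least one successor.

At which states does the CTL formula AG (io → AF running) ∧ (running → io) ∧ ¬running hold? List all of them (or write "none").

States satisfying io → AF running: {Blocked, Ready, Terminated, Running}.
States satisfying AG (io → AF running): {Blocked, Ready, Terminated, Running}.
States satisfying running → io: {Blocked, Ready, Terminated, Running}.
States satisfying ¬running: {Running}.
States satisfying (running → io) ∧ ¬running: {Running}.
States satisfying AG (io → AF running) ∧ (running → io) ∧ ¬running: {Running}.

{Running}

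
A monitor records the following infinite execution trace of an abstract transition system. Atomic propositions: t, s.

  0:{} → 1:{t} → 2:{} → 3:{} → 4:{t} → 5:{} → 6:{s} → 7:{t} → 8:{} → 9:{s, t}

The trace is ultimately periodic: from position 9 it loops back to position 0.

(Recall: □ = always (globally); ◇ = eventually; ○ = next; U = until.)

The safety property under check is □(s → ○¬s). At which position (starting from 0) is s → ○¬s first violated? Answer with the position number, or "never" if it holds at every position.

s → ○¬s holds at every position 0..9, and those are all the positions the trace ever visits, so the invariant □(s → ○¬s) is never violated.

never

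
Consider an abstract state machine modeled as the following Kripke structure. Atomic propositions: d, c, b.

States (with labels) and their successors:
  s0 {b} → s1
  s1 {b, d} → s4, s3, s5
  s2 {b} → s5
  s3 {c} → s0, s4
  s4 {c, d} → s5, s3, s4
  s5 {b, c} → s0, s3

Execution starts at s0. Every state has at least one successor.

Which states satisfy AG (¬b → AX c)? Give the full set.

none

States satisfying ¬b → AX c: {s0, s1, s2, s4, s5}.
States satisfying AG (¬b → AX c): ∅.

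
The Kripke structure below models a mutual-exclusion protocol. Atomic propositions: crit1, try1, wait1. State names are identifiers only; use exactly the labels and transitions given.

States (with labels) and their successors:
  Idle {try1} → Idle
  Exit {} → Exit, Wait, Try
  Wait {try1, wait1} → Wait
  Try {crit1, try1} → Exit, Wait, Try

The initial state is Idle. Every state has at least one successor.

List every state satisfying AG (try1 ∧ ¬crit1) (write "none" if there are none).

{Idle, Wait}

States satisfying try1 ∧ ¬crit1: {Idle, Wait}.
States satisfying AG (try1 ∧ ¬crit1): {Idle, Wait}.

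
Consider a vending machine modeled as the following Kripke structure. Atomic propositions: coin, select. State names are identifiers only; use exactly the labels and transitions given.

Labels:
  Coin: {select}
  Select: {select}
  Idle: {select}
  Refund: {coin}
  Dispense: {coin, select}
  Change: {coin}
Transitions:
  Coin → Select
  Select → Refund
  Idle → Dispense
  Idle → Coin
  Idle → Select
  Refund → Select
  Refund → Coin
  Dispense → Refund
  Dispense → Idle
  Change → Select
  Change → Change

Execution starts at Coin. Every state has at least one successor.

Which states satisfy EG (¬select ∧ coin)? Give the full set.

{Change}

States satisfying ¬select ∧ coin: {Refund, Change}.
States satisfying EG (¬select ∧ coin): {Change}.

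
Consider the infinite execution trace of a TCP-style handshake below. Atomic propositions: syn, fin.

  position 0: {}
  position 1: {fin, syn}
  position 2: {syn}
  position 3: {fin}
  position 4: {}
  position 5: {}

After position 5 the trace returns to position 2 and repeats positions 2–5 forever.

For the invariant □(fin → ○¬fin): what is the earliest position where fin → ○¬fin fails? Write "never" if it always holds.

never

fin → ○¬fin holds at every position 0..5, and those are all the positions the trace ever visits, so the invariant □(fin → ○¬fin) is never violated.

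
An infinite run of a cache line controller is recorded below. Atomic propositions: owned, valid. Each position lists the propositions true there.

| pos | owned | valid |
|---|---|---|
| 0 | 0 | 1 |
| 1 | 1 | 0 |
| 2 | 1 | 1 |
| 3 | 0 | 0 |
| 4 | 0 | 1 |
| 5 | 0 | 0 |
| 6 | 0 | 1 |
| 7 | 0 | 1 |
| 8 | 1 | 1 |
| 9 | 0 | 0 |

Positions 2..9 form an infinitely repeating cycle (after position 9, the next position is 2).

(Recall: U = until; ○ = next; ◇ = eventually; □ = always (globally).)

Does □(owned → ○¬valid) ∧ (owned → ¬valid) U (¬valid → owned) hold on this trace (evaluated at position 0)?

No

owned → ○¬valid must hold at every position from 0 onward. It fails at position 1, so □(owned → ○¬valid) is false.
Positions where owned holds: 1, 2, 8.
Check ○¬valid at each: 1→fails, 2→ok, 8→ok.
Walking from position 0: ¬valid → owned first holds at position 0, and owned → ¬valid holds at every earlier position along the way, so (owned → ¬valid) U (¬valid → owned) holds.
At position 0: □(owned → ○¬valid) is false; (owned → ¬valid) U (¬valid → owned) is true; so □(owned → ○¬valid) ∧ (owned → ¬valid) U (¬valid → owned) is false.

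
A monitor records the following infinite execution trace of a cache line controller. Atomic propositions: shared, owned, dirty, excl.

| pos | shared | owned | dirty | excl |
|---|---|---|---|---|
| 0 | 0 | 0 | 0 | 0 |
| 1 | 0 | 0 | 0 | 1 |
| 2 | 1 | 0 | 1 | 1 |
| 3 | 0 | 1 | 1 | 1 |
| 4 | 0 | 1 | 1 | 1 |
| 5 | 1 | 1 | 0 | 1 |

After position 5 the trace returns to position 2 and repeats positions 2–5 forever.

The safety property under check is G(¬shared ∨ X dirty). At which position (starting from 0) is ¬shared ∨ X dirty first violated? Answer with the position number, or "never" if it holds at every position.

¬shared ∨ X dirty holds at every position 0..5, and those are all the positions the trace ever visits, so the invariant G(¬shared ∨ X dirty) is never violated.

never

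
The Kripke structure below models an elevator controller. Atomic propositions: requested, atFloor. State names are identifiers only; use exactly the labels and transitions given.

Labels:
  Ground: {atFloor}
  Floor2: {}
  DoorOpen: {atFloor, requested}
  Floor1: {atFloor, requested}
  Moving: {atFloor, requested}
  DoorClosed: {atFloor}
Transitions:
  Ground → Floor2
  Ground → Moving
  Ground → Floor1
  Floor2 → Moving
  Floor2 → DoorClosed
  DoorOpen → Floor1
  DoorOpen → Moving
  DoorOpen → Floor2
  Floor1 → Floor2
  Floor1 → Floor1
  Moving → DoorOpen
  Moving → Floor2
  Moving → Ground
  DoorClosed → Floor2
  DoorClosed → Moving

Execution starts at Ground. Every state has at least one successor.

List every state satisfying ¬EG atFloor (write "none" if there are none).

{Floor2}

States satisfying atFloor: {Ground, DoorOpen, Floor1, Moving, DoorClosed}.
States satisfying EG atFloor: {Ground, DoorOpen, Floor1, Moving, DoorClosed}.
States satisfying ¬EG atFloor: {Floor2}.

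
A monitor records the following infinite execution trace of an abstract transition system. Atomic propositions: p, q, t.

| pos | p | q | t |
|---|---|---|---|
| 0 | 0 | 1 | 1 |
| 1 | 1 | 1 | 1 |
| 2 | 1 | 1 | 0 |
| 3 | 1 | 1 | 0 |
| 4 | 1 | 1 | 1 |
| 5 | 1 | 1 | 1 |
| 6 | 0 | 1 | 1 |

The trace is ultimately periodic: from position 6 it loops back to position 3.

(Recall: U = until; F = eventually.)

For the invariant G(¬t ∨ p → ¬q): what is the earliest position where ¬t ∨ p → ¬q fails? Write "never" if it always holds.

Check ¬t ∨ p → ¬q at each position in order: 0 ✓.
At position 1 the labels are {p, q, t}, so ¬t ∨ p → ¬q is false there. This is the first violation.

1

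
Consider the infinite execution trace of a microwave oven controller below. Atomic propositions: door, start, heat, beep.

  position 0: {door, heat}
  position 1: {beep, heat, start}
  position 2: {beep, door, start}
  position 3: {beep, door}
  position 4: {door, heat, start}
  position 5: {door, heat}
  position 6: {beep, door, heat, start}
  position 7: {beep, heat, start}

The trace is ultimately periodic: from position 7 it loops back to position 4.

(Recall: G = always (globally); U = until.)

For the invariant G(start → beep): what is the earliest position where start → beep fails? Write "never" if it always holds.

Check start → beep at each position in order: 0 ✓, 1 ✓, 2 ✓, 3 ✓.
At position 4 the labels are {door, heat, start}, so start → beep is false there. This is the first violation.

4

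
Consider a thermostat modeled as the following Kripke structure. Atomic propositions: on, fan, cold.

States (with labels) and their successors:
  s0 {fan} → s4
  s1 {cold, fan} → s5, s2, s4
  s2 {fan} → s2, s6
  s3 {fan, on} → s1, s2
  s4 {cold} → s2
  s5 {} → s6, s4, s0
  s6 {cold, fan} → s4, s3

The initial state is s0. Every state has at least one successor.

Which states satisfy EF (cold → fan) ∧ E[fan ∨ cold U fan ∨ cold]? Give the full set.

{s0, s1, s2, s3, s4, s6}

States satisfying cold → fan: {s0, s1, s2, s3, s5, s6}.
States satisfying EF (cold → fan): {s0, s1, s2, s3, s4, s5, s6}.
States satisfying fan ∨ cold: {s0, s1, s2, s3, s4, s6}.
States satisfying E[fan ∨ cold U fan ∨ cold]: {s0, s1, s2, s3, s4, s6}.
States satisfying EF (cold → fan) ∧ E[fan ∨ cold U fan ∨ cold]: {s0, s1, s2, s3, s4, s6}.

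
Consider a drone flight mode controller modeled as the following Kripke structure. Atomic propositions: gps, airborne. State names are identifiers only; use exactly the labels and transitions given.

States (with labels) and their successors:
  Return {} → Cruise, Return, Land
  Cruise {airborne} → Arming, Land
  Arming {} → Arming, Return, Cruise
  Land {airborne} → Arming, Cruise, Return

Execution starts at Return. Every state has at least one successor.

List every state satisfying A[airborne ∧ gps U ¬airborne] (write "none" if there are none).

{Return, Arming}

States satisfying airborne ∧ gps: ∅.
States satisfying ¬airborne: {Return, Arming}.
States satisfying A[airborne ∧ gps U ¬airborne]: {Return, Arming}.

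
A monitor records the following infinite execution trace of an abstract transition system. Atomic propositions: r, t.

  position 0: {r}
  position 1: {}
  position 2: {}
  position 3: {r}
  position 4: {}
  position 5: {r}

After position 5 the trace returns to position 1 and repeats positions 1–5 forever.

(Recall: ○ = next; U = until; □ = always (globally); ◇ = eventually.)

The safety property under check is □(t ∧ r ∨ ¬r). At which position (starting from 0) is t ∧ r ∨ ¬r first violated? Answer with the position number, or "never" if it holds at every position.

0

At position 0 the labels are {r}, so t ∧ r ∨ ¬r is false there. This is the first violation.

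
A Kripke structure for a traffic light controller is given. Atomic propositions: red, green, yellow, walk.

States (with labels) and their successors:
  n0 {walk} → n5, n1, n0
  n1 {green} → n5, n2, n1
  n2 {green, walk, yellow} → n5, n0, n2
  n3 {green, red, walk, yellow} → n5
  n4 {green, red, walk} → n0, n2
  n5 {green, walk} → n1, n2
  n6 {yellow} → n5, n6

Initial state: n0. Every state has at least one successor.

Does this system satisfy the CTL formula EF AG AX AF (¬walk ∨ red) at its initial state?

States satisfying AG AX AF (¬walk ∨ red): ∅.
States satisfying EF AG AX AF (¬walk ∨ red): ∅.
No suitable path/successor from n0 witnesses the formula.
n0 ∉ Sat(EF AG AX AF (¬walk ∨ red)).

Violated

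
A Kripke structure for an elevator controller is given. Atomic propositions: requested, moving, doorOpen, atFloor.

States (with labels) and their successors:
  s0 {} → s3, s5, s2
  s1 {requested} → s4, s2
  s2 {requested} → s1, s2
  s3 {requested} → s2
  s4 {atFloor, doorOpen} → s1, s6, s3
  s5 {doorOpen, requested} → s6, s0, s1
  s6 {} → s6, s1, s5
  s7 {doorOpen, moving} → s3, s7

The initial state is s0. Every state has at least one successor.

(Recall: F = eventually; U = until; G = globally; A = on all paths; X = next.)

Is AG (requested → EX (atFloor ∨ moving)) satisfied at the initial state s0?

States satisfying requested → EX (atFloor ∨ moving): {s0, s1, s4, s6, s7}.
States satisfying AG (requested → EX (atFloor ∨ moving)): ∅.
s2 is reachable from s0 and violates requested → EX (atFloor ∨ moving), so AG fails at s0.
s0 ∉ Sat(AG (requested → EX (atFloor ∨ moving))).

Violated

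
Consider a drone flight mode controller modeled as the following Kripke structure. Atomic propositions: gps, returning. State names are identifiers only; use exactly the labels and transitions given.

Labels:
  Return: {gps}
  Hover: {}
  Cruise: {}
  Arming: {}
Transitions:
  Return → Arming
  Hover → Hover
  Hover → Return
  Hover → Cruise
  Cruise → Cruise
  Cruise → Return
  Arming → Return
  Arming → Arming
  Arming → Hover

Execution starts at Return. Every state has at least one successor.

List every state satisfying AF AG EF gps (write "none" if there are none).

{Return, Hover, Cruise, Arming}

States satisfying AG EF gps: {Return, Hover, Cruise, Arming}.
States satisfying AF AG EF gps: {Return, Hover, Cruise, Arming}.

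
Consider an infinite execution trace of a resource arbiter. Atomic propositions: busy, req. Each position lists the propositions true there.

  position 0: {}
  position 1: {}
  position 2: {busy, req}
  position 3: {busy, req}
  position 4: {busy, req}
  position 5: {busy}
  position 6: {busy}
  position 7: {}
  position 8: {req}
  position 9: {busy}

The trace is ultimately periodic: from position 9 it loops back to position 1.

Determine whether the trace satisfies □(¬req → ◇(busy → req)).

Yes

¬req → ◇(busy → req) holds at every position 0..9, and those are all positions ever visited, so □(¬req → ◇(busy → req)) holds.
Positions where ¬req holds: 0, 1, 5, 6, 7, 9.
Check ◇(busy → req) at each: 0→ok, 1→ok, 5→ok, 6→ok, 7→ok, 9→ok.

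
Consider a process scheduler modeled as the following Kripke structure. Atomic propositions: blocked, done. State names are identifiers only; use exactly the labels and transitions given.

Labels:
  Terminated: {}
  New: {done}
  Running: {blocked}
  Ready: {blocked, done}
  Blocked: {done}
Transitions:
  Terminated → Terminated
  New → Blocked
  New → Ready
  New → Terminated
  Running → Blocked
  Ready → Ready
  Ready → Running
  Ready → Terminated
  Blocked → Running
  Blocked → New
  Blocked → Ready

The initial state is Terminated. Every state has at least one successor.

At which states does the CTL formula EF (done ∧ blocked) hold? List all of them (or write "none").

{New, Running, Ready, Blocked}

States satisfying done ∧ blocked: {Ready}.
States satisfying EF (done ∧ blocked): {New, Running, Ready, Blocked}.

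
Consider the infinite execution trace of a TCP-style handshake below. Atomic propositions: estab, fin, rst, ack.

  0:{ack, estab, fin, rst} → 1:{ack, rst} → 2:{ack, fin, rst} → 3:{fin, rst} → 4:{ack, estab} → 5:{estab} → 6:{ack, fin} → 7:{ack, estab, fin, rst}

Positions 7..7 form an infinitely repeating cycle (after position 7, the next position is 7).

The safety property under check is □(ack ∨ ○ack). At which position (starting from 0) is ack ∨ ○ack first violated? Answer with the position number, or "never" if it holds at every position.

ack ∨ ○ack holds at every position 0..7, and those are all the positions the trace ever visits, so the invariant □(ack ∨ ○ack) is never violated.

never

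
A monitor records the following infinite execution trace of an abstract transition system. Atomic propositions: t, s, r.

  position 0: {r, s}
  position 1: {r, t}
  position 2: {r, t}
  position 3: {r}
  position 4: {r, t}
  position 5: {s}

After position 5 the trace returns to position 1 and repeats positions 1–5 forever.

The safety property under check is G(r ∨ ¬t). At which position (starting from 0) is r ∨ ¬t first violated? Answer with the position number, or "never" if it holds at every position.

never

r ∨ ¬t holds at every position 0..5, and those are all the positions the trace ever visits, so the invariant G(r ∨ ¬t) is never violated.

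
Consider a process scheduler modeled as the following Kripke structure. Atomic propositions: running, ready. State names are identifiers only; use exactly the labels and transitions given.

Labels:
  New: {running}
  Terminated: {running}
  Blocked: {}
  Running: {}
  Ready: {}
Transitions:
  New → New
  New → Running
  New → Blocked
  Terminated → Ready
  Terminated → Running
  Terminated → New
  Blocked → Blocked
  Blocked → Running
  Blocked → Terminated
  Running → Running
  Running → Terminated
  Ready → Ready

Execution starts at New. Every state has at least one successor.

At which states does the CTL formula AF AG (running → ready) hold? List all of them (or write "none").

{Ready}

States satisfying AG (running → ready): {Ready}.
States satisfying AF AG (running → ready): {Ready}.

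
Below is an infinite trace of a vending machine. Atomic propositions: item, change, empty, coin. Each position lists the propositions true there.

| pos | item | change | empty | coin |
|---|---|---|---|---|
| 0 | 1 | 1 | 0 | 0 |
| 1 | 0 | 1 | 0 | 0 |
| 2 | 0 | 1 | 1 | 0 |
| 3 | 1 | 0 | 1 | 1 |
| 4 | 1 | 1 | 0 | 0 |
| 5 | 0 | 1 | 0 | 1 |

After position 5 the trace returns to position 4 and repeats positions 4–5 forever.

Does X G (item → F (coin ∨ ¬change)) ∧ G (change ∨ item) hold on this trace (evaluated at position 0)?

Holds

The position after 0 is 1; G (item → F (coin ∨ ¬change)) is true there.
change ∨ item holds at every position 0..5, and those are all positions ever visited, so G (change ∨ item) holds.
At position 0: X G (item → F (coin ∨ ¬change)) is true; G (change ∨ item) is true; so X G (item → F (coin ∨ ¬change)) ∧ G (change ∨ item) is true.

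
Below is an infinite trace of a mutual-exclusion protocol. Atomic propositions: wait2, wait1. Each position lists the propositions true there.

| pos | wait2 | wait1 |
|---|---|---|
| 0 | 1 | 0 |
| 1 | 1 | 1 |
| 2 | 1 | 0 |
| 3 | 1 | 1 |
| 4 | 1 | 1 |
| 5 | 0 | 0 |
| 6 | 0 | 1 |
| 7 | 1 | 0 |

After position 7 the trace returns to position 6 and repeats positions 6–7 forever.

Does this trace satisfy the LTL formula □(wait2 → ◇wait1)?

wait2 → ◇wait1 holds at every position 0..7, and those are all positions ever visited, so □(wait2 → ◇wait1) holds.
Positions where wait2 holds: 0, 1, 2, 3, 4, 7.
Check ◇wait1 at each: 0→ok, 1→ok, 2→ok, 3→ok, 4→ok, 7→ok.

Holds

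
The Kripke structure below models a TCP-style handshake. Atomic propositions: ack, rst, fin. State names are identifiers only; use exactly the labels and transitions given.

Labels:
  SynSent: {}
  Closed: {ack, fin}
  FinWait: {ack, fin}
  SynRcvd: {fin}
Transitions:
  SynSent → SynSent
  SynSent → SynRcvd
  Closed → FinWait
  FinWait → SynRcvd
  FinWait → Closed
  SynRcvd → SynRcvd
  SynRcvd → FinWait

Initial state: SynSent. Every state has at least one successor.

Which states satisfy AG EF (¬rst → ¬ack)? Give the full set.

States satisfying EF (¬rst → ¬ack): {SynSent, Closed, FinWait, SynRcvd}.
States satisfying AG EF (¬rst → ¬ack): {SynSent, Closed, FinWait, SynRcvd}.

{SynSent, Closed, FinWait, SynRcvd}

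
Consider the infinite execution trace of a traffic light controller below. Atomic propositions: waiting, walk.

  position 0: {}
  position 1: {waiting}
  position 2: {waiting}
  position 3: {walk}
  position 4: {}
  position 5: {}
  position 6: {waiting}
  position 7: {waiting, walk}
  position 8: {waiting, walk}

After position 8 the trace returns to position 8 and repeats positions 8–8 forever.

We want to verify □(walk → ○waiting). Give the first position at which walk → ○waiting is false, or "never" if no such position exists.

Check walk → ○waiting at each position in order: 0 ✓, 1 ✓, 2 ✓.
At position 3 the labels are {walk} and the next position 4 has {}, so walk → ○waiting is false there. This is the first violation.

3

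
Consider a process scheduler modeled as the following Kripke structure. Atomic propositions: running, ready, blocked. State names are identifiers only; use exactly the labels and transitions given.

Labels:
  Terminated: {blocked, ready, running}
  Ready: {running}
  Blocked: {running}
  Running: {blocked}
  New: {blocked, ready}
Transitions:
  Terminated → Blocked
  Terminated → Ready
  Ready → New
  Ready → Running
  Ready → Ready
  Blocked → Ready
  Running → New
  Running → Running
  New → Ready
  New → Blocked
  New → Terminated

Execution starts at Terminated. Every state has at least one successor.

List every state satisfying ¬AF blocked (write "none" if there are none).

States satisfying blocked: {Terminated, Running, New}.
States satisfying AF blocked: {Terminated, Running, New}.
States satisfying ¬AF blocked: {Ready, Blocked}.

{Ready, Blocked}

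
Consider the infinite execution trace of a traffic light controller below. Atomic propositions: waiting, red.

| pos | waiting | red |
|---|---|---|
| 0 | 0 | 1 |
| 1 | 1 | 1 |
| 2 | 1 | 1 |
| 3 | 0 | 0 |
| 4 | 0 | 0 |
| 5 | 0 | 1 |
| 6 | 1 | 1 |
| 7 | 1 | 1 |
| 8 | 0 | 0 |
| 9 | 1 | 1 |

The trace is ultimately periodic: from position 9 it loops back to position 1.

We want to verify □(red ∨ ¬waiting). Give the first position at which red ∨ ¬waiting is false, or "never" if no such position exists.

never

red ∨ ¬waiting holds at every position 0..9, and those are all the positions the trace ever visits, so the invariant □(red ∨ ¬waiting) is never violated.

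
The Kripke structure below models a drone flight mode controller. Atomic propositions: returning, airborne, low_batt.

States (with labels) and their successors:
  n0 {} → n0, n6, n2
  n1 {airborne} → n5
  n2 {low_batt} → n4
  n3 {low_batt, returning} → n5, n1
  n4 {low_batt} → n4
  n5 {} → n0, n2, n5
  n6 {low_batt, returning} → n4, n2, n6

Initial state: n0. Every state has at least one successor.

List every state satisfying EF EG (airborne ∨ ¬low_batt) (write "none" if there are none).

{n0, n1, n3, n5}

States satisfying EG (airborne ∨ ¬low_batt): {n0, n1, n5}.
States satisfying EF EG (airborne ∨ ¬low_batt): {n0, n1, n3, n5}.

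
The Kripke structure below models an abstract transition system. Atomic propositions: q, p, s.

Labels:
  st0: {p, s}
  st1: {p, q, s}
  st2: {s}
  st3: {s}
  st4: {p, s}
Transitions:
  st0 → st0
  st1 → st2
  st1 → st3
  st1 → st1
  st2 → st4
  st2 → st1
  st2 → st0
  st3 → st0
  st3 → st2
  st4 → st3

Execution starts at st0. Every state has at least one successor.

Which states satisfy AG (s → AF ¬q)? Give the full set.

States satisfying s → AF ¬q: {st0, st2, st3, st4}.
States satisfying AG (s → AF ¬q): {st0}.

{st0}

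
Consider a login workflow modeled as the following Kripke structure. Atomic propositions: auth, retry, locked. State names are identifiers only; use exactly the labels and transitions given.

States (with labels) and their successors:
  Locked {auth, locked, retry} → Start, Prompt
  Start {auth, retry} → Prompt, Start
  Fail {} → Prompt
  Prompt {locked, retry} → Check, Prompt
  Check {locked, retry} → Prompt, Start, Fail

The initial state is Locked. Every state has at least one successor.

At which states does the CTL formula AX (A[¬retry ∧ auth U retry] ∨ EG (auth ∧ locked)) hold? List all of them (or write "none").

States satisfying A[¬retry ∧ auth U retry] ∨ EG (auth ∧ locked): {Locked, Start, Prompt, Check}.
States satisfying AX (A[¬retry ∧ auth U retry] ∨ EG (auth ∧ locked)): {Locked, Start, Fail, Prompt}.

{Locked, Start, Fail, Prompt}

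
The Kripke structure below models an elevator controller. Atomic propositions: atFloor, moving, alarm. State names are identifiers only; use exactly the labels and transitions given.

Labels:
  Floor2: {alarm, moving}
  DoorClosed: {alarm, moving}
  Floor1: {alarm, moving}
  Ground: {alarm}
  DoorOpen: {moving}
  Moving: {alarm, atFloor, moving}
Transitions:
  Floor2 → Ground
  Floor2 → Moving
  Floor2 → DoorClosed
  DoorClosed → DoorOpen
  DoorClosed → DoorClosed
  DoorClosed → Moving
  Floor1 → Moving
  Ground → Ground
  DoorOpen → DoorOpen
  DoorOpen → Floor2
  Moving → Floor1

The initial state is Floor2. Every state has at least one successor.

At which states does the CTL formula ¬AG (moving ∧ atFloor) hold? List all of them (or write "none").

States satisfying moving ∧ atFloor: {Moving}.
States satisfying AG (moving ∧ atFloor): ∅.
States satisfying ¬AG (moving ∧ atFloor): {Floor2, DoorClosed, Floor1, Ground, DoorOpen, Moving}.

{Floor2, DoorClosed, Floor1, Ground, DoorOpen, Moving}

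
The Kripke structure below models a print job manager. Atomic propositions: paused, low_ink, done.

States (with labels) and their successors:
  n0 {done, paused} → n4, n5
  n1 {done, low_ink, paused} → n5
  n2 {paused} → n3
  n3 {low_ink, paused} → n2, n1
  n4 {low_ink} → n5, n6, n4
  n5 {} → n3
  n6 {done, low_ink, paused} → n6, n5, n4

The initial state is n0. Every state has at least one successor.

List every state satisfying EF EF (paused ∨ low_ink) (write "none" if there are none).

States satisfying EF (paused ∨ low_ink): {n0, n1, n2, n3, n4, n5, n6}.
States satisfying EF EF (paused ∨ low_ink): {n0, n1, n2, n3, n4, n5, n6}.

{n0, n1, n2, n3, n4, n5, n6}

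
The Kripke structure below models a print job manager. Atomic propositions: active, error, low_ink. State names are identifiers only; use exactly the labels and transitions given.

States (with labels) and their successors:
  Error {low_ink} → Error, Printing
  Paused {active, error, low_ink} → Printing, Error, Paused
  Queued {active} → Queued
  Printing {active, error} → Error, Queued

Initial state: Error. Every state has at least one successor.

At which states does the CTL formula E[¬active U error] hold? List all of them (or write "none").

States satisfying ¬active: {Error}.
States satisfying error: {Paused, Printing}.
States satisfying E[¬active U error]: {Error, Paused, Printing}.

{Error, Paused, Printing}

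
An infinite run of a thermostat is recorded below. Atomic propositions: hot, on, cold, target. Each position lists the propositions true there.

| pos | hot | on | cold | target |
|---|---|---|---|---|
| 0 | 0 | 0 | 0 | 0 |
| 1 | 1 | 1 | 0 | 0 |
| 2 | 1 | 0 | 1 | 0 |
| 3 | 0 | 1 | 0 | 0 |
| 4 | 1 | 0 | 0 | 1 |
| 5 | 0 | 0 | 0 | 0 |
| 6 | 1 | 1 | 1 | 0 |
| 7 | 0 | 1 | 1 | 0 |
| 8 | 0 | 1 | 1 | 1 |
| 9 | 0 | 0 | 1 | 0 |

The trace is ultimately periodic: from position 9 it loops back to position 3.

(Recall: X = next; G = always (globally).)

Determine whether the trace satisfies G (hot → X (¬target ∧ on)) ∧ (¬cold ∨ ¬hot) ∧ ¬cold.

No

hot → X (¬target ∧ on) must hold at every position from 0 onward. It fails at position 1, so G (hot → X (¬target ∧ on)) is false.
Positions where hot holds: 1, 2, 4, 6.
Check X (¬target ∧ on) at each: 1→fails, 2→ok, 4→fails, 6→ok.
At position 0: G (hot → X (¬target ∧ on)) is false; (¬cold ∨ ¬hot) ∧ ¬cold is true; so G (hot → X (¬target ∧ on)) ∧ (¬cold ∨ ¬hot) ∧ ¬cold is false.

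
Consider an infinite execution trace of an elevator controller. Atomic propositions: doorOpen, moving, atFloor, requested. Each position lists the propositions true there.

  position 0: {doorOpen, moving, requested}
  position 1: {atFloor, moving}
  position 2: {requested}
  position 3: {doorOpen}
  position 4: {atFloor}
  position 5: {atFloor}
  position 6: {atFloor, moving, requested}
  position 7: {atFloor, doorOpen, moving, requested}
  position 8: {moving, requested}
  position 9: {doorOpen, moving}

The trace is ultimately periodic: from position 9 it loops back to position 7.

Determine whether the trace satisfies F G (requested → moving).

Holds

G (requested → moving) holds at position 3, which is reachable from 0, so F G (requested → moving) holds.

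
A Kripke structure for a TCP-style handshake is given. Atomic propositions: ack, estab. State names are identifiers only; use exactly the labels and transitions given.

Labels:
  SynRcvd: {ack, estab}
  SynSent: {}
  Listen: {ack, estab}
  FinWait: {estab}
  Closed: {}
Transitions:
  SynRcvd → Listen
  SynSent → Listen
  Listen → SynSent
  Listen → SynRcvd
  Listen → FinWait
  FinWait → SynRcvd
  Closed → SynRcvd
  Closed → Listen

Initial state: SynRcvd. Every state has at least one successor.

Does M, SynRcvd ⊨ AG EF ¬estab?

Holds

States satisfying EF ¬estab: {SynRcvd, SynSent, Listen, FinWait, Closed}.
States satisfying AG EF ¬estab: {SynRcvd, SynSent, Listen, FinWait, Closed}.
Every state reachable from SynRcvd satisfies EF ¬estab.
SynRcvd ∈ Sat(AG EF ¬estab).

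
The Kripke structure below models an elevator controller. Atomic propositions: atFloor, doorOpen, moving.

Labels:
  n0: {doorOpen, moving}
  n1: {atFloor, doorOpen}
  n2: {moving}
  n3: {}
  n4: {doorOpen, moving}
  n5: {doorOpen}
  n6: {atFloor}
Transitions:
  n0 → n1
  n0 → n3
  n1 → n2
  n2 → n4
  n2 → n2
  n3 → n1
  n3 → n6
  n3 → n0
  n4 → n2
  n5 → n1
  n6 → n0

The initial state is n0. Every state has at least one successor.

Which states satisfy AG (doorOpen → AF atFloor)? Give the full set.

none

States satisfying doorOpen → AF atFloor: {n1, n2, n3, n5, n6}.
States satisfying AG (doorOpen → AF atFloor): ∅.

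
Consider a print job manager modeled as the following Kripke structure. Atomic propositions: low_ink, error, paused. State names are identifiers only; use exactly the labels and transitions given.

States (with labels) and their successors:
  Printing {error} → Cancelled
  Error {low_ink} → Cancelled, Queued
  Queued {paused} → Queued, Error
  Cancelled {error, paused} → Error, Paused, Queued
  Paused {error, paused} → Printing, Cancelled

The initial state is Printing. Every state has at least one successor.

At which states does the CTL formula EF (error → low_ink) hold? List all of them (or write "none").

{Printing, Error, Queued, Cancelled, Paused}

States satisfying error → low_ink: {Error, Queued}.
States satisfying EF (error → low_ink): {Printing, Error, Queued, Cancelled, Paused}.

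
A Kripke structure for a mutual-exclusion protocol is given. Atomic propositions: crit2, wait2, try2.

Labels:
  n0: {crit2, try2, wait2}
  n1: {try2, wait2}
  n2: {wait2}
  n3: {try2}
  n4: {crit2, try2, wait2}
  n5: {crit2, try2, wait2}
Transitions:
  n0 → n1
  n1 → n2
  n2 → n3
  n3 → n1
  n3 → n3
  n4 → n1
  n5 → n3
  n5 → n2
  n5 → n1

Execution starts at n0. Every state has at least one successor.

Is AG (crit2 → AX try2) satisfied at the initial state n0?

States satisfying crit2 → AX try2: {n0, n1, n2, n3, n4}.
States satisfying AG (crit2 → AX try2): {n0, n1, n2, n3, n4}.
Every state reachable from n0 satisfies crit2 → AX try2.
n0 ∈ Sat(AG (crit2 → AX try2)).

Satisfied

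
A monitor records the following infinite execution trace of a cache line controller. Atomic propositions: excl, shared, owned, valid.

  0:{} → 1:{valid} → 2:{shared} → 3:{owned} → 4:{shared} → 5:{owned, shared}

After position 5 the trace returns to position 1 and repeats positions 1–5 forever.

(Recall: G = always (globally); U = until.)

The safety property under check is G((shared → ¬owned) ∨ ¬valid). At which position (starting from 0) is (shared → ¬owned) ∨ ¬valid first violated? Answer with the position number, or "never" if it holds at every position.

never

(shared → ¬owned) ∨ ¬valid holds at every position 0..5, and those are all the positions the trace ever visits, so the invariant G((shared → ¬owned) ∨ ¬valid) is never violated.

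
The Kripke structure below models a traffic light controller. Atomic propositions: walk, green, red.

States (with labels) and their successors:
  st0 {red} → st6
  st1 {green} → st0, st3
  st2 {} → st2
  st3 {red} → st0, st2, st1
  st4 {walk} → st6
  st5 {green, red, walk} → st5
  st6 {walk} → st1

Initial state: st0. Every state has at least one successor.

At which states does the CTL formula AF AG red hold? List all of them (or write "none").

States satisfying AG red: {st5}.
States satisfying AF AG red: {st5}.

{st5}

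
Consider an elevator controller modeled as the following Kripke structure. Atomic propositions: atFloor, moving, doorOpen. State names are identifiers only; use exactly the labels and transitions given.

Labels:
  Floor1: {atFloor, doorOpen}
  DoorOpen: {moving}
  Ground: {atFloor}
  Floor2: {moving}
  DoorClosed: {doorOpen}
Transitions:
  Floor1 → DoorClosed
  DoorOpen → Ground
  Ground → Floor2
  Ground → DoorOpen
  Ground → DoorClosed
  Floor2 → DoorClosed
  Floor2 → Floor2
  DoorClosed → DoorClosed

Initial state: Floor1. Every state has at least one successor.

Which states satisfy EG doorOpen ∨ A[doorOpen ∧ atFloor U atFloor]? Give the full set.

{Floor1, Ground, DoorClosed}

States satisfying doorOpen: {Floor1, DoorClosed}.
States satisfying EG doorOpen: {Floor1, DoorClosed}.
States satisfying doorOpen ∧ atFloor: {Floor1}.
States satisfying atFloor: {Floor1, Ground}.
States satisfying A[doorOpen ∧ atFloor U atFloor]: {Floor1, Ground}.
States satisfying EG doorOpen ∨ A[doorOpen ∧ atFloor U atFloor]: {Floor1, Ground, DoorClosed}.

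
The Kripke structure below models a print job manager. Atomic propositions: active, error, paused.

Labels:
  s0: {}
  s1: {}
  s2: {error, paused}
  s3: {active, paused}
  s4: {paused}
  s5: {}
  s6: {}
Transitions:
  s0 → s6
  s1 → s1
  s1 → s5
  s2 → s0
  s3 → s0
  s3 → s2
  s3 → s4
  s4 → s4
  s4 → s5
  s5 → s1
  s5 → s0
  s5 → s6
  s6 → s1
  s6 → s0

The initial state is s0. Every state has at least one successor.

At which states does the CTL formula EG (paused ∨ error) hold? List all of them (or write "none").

States satisfying paused ∨ error: {s2, s3, s4}.
States satisfying EG (paused ∨ error): {s3, s4}.

{s3, s4}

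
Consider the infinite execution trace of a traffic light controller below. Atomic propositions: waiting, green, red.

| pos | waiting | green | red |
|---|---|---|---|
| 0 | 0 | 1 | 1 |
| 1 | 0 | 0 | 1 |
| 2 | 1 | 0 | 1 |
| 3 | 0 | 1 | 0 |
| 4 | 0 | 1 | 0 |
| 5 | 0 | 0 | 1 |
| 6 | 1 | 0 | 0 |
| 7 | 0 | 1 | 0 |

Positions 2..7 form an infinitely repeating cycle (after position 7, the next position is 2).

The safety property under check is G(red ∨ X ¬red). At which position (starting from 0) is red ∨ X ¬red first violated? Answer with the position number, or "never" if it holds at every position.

Check red ∨ X ¬red at each position in order: 0 ✓, 1 ✓, 2 ✓, 3 ✓.
At position 4 the labels are {green} and the next position 5 has {red}, so red ∨ X ¬red is false there. This is the first violation.

4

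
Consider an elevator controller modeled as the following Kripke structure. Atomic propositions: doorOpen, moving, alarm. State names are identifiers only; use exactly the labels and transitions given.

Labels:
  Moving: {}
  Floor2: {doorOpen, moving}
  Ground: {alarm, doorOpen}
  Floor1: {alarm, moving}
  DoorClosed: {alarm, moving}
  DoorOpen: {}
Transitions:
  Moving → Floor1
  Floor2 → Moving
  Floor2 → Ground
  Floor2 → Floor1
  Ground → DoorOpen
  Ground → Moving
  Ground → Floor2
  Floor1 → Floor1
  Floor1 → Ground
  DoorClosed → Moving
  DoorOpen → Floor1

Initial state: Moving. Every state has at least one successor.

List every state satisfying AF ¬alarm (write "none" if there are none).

{Moving, Floor2, Ground, DoorClosed, DoorOpen}

States satisfying ¬alarm: {Moving, Floor2, DoorOpen}.
States satisfying AF ¬alarm: {Moving, Floor2, Ground, DoorClosed, DoorOpen}.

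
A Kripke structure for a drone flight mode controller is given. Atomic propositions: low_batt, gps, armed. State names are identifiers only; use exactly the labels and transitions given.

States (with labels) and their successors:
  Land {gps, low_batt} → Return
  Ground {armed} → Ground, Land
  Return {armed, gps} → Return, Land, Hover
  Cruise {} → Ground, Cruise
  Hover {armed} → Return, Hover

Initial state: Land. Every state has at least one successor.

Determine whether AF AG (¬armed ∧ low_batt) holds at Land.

States satisfying AG (¬armed ∧ low_batt): ∅.
States satisfying AF AG (¬armed ∧ low_batt): ∅.
There is a path from Land along which AG (¬armed ∧ low_batt) never holds.
Land ∉ Sat(AF AG (¬armed ∧ low_batt)).

No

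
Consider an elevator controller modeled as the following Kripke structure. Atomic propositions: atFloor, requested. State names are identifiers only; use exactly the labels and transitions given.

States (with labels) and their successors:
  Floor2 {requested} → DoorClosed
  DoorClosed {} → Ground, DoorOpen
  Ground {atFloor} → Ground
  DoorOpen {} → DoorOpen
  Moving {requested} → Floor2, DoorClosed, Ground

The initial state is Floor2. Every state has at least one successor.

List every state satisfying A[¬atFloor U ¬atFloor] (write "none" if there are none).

{Floor2, DoorClosed, DoorOpen, Moving}

States satisfying ¬atFloor: {Floor2, DoorClosed, DoorOpen, Moving}.
States satisfying A[¬atFloor U ¬atFloor]: {Floor2, DoorClosed, DoorOpen, Moving}.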